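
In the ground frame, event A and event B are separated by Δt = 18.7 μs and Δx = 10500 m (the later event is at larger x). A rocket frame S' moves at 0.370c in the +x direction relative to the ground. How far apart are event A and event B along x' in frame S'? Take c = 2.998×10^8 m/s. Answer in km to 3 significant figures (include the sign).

Δx' ≈ 9.07 km

γ = 1/√(1 − 0.370²) = 1.0764
Δx' = γ(Δx − vΔt) = 1.0764 × (10500 m − 0.370×(2.998×10^8 m/s)×18.7×10^-6 s)
= 1.0764 × (8425.7 m) = 9.07 km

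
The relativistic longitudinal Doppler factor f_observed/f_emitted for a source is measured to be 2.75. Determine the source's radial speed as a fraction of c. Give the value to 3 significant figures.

f_obs/f_src = √((1+β)/(1−β)) = 2.75  ⇒  (1+β)/(1−β) = 7.5625
β = |1 − D²|/(1 + D²) = |1 − 7.5625|/(1 + 7.5625) = 0.766

β ≈ 0.766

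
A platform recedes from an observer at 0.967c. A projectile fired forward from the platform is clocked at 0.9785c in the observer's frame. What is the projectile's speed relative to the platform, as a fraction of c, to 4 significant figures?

u' ≈ 0.2138c

Inverse velocity addition: u' = (u − v)/(1 − uv/c²)
= (0.9785 − 0.967)/(1 − 0.9785×0.967) = 0.01150/0.0537905 = 0.2138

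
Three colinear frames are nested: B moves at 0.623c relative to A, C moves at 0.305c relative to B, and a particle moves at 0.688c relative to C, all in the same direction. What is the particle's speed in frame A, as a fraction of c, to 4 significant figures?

u ≈ 0.9553c

Compose boost 2: (0.305 + 0.623)/(1 + 0.305×0.623) = 0.9280/1.19002 = 0.779822
Compose boost 3: (0.688 + 0.779822)/(1 + 0.688×0.779822) = 1.46782/1.53652 = 0.9553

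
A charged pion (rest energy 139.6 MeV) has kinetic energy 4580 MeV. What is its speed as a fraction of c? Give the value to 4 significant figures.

γ = 1 + K/(m₀c²) = 1 + 4580/139.6 = 33.8080
β = √(1 − 1/γ²) = 0.9996

β ≈ 0.9996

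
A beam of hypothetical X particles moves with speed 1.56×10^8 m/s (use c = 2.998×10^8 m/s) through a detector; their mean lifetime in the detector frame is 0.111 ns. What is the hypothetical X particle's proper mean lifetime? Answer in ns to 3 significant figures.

τ₀ ≈ 0.0948 ns

β = v/c = 1.56×10^8 / 2.998×10^8 = 0.52035
γ = 1/√(1 − 0.52035²) = 1.1710
Proper time: τ₀ = Δt/γ = 0.111/1.1710 = 0.0948 ns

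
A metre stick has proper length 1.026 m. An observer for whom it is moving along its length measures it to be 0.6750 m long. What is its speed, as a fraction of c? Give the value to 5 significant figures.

γ = L₀/L = 1.026/0.6750 = 1.520000
β = √(1 − 1/γ²) = 0.75311

β ≈ 0.75311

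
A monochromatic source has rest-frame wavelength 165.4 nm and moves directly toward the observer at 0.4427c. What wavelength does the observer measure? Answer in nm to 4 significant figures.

λ_obs ≈ 102.8 nm

Relativistic Doppler: λ_obs = λ_src √((1−β)/(1+β))
= 165.4 × √(0.557300/1.44270) = 165.4 × 0.621522 = 102.8 nm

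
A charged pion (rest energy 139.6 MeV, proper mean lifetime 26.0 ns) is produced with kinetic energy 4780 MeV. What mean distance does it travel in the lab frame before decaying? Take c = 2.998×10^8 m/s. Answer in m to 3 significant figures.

γ = 1 + K/(m₀c²) = 1 + 4780/139.6 = 35.241
β = √(1 − 1/γ²) = 0.99960
Dilated lifetime: γτ₀ = 35.241 × 26.0 ns = 916.26 ns
d = βc·γτ₀ = 0.99960 × (2.998×10^8 m/s) × 9.1626×10^-7 s = 275 m

d ≈ 275 m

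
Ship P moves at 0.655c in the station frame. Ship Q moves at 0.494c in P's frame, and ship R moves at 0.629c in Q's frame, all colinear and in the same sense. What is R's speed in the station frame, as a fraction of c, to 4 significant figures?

Compose boost 2: (0.494 + 0.655)/(1 + 0.494×0.655) = 1.149/1.32357 = 0.868107
Compose boost 3: (0.629 + 0.868107)/(1 + 0.629×0.868107) = 1.49711/1.54604 = 0.9683

u ≈ 0.9683c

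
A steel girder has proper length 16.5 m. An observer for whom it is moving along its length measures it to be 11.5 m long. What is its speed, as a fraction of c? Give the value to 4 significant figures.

γ = L₀/L = 16.5/11.5 = 1.43478
β = √(1 − 1/γ²) = 0.7171

β ≈ 0.7171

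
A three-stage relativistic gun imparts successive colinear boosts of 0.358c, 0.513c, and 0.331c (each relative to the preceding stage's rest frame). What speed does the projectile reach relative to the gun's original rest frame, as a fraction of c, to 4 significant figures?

Compose boost 2: (0.513 + 0.358)/(1 + 0.513×0.358) = 0.8710/1.18365 = 0.735857
Compose boost 3: (0.331 + 0.735857)/(1 + 0.331×0.735857) = 1.06686/1.24357 = 0.8579

u ≈ 0.8579c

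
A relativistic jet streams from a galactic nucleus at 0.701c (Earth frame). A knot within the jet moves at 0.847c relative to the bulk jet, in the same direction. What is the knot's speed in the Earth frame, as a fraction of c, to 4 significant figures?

Relativistic velocity addition: u = (u' + v)/(1 + u'v/c²)
= (0.847 + 0.701)/(1 + 0.847×0.701) = 1.548/1.59375 = 0.9713

u ≈ 0.9713c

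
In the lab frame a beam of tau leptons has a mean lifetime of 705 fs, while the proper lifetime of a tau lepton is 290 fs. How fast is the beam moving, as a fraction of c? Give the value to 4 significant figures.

γ = Δt/τ₀ = 705/290 = 2.43103
β = √(1 − 1/γ²) = √(1 − 1/2.43103²) = 0.9115

β ≈ 0.9115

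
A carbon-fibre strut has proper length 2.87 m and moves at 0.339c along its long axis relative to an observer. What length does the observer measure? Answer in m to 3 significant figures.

L ≈ 2.70 m

γ = 1/√(1 − 0.339²) = 1.0629
Length contraction: L = L₀/γ = 2.87/1.0629 = 2.70 m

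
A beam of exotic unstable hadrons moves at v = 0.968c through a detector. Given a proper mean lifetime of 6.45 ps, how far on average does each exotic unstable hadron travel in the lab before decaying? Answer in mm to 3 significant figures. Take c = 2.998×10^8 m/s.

d ≈ 7.46 mm

γ = 1/√(1 − 0.968²) = 3.9849
Dilated lifetime: Δt = γτ₀ = 3.9849 × 6.45 ps = 25.702 ps
d = vΔt = 0.968c × 25.702 ps = 2.9021×10^8 m/s × 2.5702×10^-11 s = 7.46 mm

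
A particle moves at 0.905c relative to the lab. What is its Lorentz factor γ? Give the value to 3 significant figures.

γ = 1/√(1 − β²) = 1/√(1 − 0.905²) = 1/√(0.18097) = 2.35

γ ≈ 2.35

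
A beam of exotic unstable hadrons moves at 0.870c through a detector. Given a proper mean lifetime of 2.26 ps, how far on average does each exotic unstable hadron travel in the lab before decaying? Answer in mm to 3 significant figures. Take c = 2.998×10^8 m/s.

γ = 1/√(1 − 0.870²) = 2.0282
Dilated lifetime: Δt = γτ₀ = 2.0282 × 2.26 ps = 4.5837 ps
d = vΔt = 0.870c × 4.5837 ps = 2.6083×10^8 m/s × 4.5837×10^-12 s = 1.20 mm

d ≈ 1.20 mm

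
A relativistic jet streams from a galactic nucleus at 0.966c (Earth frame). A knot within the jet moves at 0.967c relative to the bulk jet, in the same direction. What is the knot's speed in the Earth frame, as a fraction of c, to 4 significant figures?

u ≈ 0.9994c

Relativistic velocity addition: u = (u' + v)/(1 + u'v/c²)
= (0.967 + 0.966)/(1 + 0.967×0.966) = 1.933/1.93412 = 0.9994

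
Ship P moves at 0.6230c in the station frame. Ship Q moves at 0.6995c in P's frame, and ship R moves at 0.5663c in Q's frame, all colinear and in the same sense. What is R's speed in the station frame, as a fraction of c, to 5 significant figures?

Compose boost 2: (0.6995 + 0.6230)/(1 + 0.6995×0.6230) = 1.3225/1.435789 = 0.9210967
Compose boost 3: (0.5663 + 0.9210967)/(1 + 0.5663×0.9210967) = 1.487397/1.521617 = 0.97751

u ≈ 0.97751c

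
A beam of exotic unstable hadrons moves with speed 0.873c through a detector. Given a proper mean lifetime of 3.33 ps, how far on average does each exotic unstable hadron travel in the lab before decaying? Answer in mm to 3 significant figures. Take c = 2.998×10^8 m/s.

d ≈ 1.79 mm

γ = 1/√(1 − 0.873²) = 2.0504
Dilated lifetime: Δt = γτ₀ = 2.0504 × 3.33 ps = 6.8277 ps
d = vΔt = 0.873c × 6.8277 ps = 2.6173×10^8 m/s × 6.8277×10^-12 s = 1.79 mm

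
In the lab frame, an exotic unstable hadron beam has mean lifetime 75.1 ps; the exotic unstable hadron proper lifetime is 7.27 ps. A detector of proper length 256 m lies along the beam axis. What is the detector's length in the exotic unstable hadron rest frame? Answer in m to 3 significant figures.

Time dilation ⇒ γ = Δt/τ₀ = 75.1/7.27 = 10.330
Length contraction: L = L₀/γ = 256/10.330 = 24.8 m

L ≈ 24.8 m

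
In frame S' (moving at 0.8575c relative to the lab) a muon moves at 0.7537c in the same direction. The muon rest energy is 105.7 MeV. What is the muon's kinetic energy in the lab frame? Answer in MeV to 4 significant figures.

K ≈ 408.9 MeV

u_lab = (0.7537 + 0.8575)/(1 + 0.7537×0.8575) = 0.9786808
γ = 1/√(1 − 0.9786808²) = 4.86885
K = (γ − 1)m₀c² = (4.86885 − 1) × 105.7 = 3.86885 × 105.7 = 408.9 MeV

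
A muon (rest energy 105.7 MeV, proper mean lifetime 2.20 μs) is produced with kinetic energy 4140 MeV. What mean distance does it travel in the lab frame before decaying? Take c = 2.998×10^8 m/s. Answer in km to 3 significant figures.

γ = 1 + K/(m₀c²) = 1 + 4140/105.7 = 40.167
β = √(1 − 1/γ²) = 0.99969
Dilated lifetime: γτ₀ = 40.167 × 2.20 μs = 88.368 μs
d = βc·γτ₀ = 0.99969 × (2.998×10^8 m/s) × 8.8368×10^-5 s = 26.5 km

d ≈ 26.5 km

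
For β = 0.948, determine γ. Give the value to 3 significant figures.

γ = 1/√(1 − β²) = 1/√(1 − 0.948²) = 1/√(0.10130) = 3.14

γ ≈ 3.14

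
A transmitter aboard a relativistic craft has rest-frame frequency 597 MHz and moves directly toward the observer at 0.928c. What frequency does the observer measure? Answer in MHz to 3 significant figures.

Relativistic Doppler: f_obs = f_src √((1+β)/(1−β))
= 597 × √(1.9280/0.072000) = 597 × 5.1747 = 3090 MHz

f_obs ≈ 3090 MHz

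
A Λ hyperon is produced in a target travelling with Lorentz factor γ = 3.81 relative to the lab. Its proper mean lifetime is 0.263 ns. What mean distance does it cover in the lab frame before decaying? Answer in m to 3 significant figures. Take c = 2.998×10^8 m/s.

β = √(1 − 1/γ²) = √(1 − 1/3.81²) = 0.96494
Dilated lifetime: Δt = γτ₀ = 3.81 × 0.263 ns = 1.0020 ns
d = vΔt = 0.96494c × 1.0020 ns = 2.8929×10^8 m/s × 1.0020×10^-9 s = 0.290 m

d ≈ 0.290 m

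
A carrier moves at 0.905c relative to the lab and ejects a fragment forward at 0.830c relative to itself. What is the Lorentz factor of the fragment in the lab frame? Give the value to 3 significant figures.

u_lab = (0.830 + 0.905)/(1 + 0.830×0.905) = 1.735/1.75115 = 0.990777
γ = 1/√(1 − 0.990777²) = 7.38

γ ≈ 7.38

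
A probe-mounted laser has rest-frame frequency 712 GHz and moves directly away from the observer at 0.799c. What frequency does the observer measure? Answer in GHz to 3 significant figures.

Relativistic Doppler: f_obs = f_src √((1−β)/(1+β))
= 712 × √(0.20100/1.7990) = 712 × 0.33426 = 238 GHz

f_obs ≈ 238 GHz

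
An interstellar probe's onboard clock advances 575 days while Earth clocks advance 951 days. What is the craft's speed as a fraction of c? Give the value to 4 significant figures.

β ≈ 0.7965

γ = Δt/τ₀ = 951/575 = 1.65391
β = √(1 − 1/γ²) = √(1 − 1/1.65391²) = 0.7965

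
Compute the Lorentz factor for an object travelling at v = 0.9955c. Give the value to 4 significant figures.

γ ≈ 10.55

γ = 1/√(1 − β²) = 1/√(1 − 0.9955²) = 1/√(0.00897975) = 10.55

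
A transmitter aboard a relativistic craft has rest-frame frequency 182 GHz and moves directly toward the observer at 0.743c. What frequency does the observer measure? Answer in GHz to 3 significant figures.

Relativistic Doppler: f_obs = f_src √((1+β)/(1−β))
= 182 × √(1.7430/0.25700) = 182 × 2.6042 = 474 GHz

f_obs ≈ 474 GHz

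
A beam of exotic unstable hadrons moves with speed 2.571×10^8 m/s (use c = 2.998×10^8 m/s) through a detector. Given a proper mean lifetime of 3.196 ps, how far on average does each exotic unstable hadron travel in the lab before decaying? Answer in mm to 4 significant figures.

β = v/c = 2.571×10^8 / 2.998×10^8 = 0.857572
γ = 1/√(1 − 0.857572²) = 1.94415
Dilated lifetime: Δt = γτ₀ = 1.94415 × 3.196 ps = 6.21349 ps
d = vΔt = 0.857572c × 6.21349 ps = 2.57100×10^8 m/s × 6.21349×10^-12 s = 1.597 mm

d ≈ 1.597 mm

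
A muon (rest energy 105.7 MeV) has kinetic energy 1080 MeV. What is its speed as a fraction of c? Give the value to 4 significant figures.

β ≈ 0.9960

γ = 1 + K/(m₀c²) = 1 + 1080/105.7 = 11.2176
β = √(1 − 1/γ²) = 0.9960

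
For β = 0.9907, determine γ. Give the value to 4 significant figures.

γ ≈ 7.349

γ = 1/√(1 − β²) = 1/√(1 − 0.9907²) = 1/√(0.0185135) = 7.349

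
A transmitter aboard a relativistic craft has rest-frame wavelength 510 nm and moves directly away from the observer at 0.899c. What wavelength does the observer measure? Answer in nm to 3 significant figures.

λ_obs ≈ 2210 nm

Relativistic Doppler: λ_obs = λ_src √((1+β)/(1−β))
= 510 × √(1.8990/0.10100) = 510 × 4.3361 = 2210 nm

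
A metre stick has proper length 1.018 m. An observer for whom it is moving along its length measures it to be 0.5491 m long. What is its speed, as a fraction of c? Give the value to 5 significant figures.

γ = L₀/L = 1.018/0.5491 = 1.853943
β = √(1 − 1/γ²) = 0.84206

β ≈ 0.84206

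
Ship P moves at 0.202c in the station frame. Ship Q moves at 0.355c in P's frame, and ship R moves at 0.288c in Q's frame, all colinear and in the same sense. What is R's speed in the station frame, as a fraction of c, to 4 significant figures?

u ≈ 0.7026c

Compose boost 2: (0.355 + 0.202)/(1 + 0.355×0.202) = 0.5570/1.07171 = 0.519730
Compose boost 3: (0.288 + 0.519730)/(1 + 0.288×0.519730) = 0.807730/1.14968 = 0.7026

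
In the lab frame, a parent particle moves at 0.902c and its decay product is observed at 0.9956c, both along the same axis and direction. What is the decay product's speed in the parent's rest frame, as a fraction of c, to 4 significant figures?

u' ≈ 0.9179c

Inverse velocity addition: u' = (u − v)/(1 − uv/c²)
= (0.9956 − 0.902)/(1 − 0.9956×0.902) = 0.09360/0.101969 = 0.9179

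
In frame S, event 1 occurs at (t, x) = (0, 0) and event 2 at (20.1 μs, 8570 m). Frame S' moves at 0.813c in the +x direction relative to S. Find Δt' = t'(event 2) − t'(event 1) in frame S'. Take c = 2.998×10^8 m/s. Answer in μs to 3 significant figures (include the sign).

γ = 1/√(1 − 0.813²) = 1.7174
Δt' = γ(Δt − vΔx/c²) = 1.7174 × (20.1 μs − 0.813×8570 m / (2.998×10^8 m/s))
= 1.7174 × (-3.1402 μs) = -5.39 μs

Δt' ≈ -5.39 μs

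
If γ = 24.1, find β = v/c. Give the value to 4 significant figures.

β = √(1 − 1/γ²) = √(1 − 1/24.1²) = √(0.998278) = 0.9991

β ≈ 0.9991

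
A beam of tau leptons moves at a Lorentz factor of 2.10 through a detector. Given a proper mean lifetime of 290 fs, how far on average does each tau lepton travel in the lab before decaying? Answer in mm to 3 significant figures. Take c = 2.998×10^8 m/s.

d ≈ 0.161 mm

β = √(1 − 1/γ²) = √(1 − 1/2.10²) = 0.87934
Dilated lifetime: Δt = γτ₀ = 2.10 × 290 fs = 609.00 fs
d = vΔt = 0.87934c × 609.00 fs = 2.6363×10^8 m/s × 6.0900×10^-13 s = 0.161 mm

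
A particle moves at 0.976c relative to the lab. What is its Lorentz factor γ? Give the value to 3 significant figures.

γ ≈ 4.59

γ = 1/√(1 − β²) = 1/√(1 − 0.976²) = 1/√(0.047424) = 4.59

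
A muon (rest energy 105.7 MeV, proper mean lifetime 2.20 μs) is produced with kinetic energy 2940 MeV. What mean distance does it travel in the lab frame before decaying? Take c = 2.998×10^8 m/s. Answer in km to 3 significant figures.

d ≈ 19.0 km

γ = 1 + K/(m₀c²) = 1 + 2940/105.7 = 28.815
β = √(1 − 1/γ²) = 0.99940
Dilated lifetime: γτ₀ = 28.815 × 2.20 μs = 63.392 μs
d = βc·γτ₀ = 0.99940 × (2.998×10^8 m/s) × 6.3392×10^-5 s = 19.0 km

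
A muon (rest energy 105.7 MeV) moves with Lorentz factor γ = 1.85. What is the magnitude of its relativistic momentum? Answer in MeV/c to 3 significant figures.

p ≈ 165 MeV/c

β = √(1 − 1/γ²) = √(1 − 1/1.85²) = 0.84132
p = γβm₀c = 1.85 × 0.84132 × 105.7 MeV/c = 165 MeV/c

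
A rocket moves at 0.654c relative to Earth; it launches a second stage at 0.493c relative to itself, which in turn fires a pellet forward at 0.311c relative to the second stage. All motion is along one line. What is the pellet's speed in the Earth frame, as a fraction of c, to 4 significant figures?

Compose boost 2: (0.493 + 0.654)/(1 + 0.493×0.654) = 1.147/1.32242 = 0.867348
Compose boost 3: (0.311 + 0.867348)/(1 + 0.311×0.867348) = 1.17835/1.26975 = 0.9280

u ≈ 0.9280c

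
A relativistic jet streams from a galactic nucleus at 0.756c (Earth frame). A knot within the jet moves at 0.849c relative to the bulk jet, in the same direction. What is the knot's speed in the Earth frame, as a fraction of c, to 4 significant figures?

u ≈ 0.9776c

Relativistic velocity addition: u = (u' + v)/(1 + u'v/c²)
= (0.849 + 0.756)/(1 + 0.849×0.756) = 1.605/1.64184 = 0.9776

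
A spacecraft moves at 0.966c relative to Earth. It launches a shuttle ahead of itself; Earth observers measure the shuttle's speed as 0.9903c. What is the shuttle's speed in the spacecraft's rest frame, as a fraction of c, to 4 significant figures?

u' ≈ 0.5603c

Inverse velocity addition: u' = (u − v)/(1 − uv/c²)
= (0.9903 − 0.966)/(1 − 0.9903×0.966) = 0.02430/0.0433702 = 0.5603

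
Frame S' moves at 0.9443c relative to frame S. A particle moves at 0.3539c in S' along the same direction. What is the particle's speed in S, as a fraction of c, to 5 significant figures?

Relativistic velocity addition: u = (u' + v)/(1 + u'v/c²)
= (0.3539 + 0.9443)/(1 + 0.3539×0.9443) = 1.2982/1.334188 = 0.97303

u ≈ 0.97303c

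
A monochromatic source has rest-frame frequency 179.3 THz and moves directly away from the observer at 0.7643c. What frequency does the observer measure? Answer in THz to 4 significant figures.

Relativistic Doppler: f_obs = f_src √((1−β)/(1+β))
= 179.3 × √(0.235700/1.76430) = 179.3 × 0.365505 = 65.54 THz

f_obs ≈ 65.54 THz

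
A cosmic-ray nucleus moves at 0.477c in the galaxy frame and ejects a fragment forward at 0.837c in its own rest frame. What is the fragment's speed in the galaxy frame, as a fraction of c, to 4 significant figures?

u ≈ 0.9391c

Compose boost 2: (0.837 + 0.477)/(1 + 0.837×0.477) = 1.314/1.39925 = 0.9391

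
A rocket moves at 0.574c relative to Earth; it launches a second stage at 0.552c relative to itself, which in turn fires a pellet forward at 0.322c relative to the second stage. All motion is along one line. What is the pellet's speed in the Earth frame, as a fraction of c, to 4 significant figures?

Compose boost 2: (0.552 + 0.574)/(1 + 0.552×0.574) = 1.126/1.31685 = 0.855072
Compose boost 3: (0.322 + 0.855072)/(1 + 0.322×0.855072) = 1.17707/1.27533 = 0.9230

u ≈ 0.9230c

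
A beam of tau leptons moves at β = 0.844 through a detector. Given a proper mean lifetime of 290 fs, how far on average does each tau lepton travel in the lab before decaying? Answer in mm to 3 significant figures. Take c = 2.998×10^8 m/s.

d ≈ 0.137 mm

γ = 1/√(1 − 0.844²) = 1.8645
Dilated lifetime: Δt = γτ₀ = 1.8645 × 290 fs = 540.70 fs
d = vΔt = 0.844c × 540.70 fs = 2.5303×10^8 m/s × 5.4070×10^-13 s = 0.137 mm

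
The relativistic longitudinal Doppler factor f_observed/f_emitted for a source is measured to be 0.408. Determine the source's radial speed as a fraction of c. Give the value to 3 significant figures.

f_obs/f_src = √((1−β)/(1+β)) = 0.408  ⇒  (1−β)/(1+β) = 0.16646
β = |1 − D²|/(1 + D²) = |1 − 0.16646|/(1 + 0.16646) = 0.715

β ≈ 0.715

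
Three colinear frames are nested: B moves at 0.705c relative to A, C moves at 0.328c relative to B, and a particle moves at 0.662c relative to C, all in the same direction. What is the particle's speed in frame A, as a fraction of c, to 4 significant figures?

Compose boost 2: (0.328 + 0.705)/(1 + 0.328×0.705) = 1.033/1.23124 = 0.838992
Compose boost 3: (0.662 + 0.838992)/(1 + 0.662×0.838992) = 1.50099/1.55541 = 0.9650

u ≈ 0.9650c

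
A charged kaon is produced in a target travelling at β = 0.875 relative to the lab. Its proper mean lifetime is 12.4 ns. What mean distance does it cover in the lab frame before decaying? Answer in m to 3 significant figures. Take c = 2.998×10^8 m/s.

γ = 1/√(1 − 0.875²) = 2.0656
Dilated lifetime: Δt = γτ₀ = 2.0656 × 12.4 ns = 25.613 ns
d = vΔt = 0.875c × 25.613 ns = 2.6232×10^8 m/s × 2.5613×10^-8 s = 6.72 m

d ≈ 6.72 m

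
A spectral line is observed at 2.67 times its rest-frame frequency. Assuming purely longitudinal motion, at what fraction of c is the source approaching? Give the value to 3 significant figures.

β ≈ 0.754

f_obs/f_src = √((1+β)/(1−β)) = 2.67  ⇒  (1+β)/(1−β) = 7.1289
β = |1 − D²|/(1 + D²) = |1 − 7.1289|/(1 + 7.1289) = 0.754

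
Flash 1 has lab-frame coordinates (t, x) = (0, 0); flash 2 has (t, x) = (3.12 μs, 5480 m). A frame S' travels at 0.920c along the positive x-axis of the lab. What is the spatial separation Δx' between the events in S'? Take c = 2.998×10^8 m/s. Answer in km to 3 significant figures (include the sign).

Δx' ≈ 11.8 km

γ = 1/√(1 − 0.920²) = 2.5516
Δx' = γ(Δx − vΔt) = 2.5516 × (5480 m − 0.920×(2.998×10^8 m/s)×3.12×10^-6 s)
= 2.5516 × (4619.5 m) = 11.8 km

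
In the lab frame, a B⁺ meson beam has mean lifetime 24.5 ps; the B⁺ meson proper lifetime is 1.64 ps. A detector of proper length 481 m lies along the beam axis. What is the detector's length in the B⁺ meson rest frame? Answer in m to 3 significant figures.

L ≈ 32.2 m

Time dilation ⇒ γ = Δt/τ₀ = 24.5/1.64 = 14.939
Length contraction: L = L₀/γ = 481/14.939 = 32.2 m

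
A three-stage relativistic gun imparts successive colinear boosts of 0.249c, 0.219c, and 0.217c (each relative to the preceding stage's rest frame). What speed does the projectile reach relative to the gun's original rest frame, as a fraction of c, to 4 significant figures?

u ≈ 0.6028c

Compose boost 2: (0.219 + 0.249)/(1 + 0.219×0.249) = 0.4680/1.05453 = 0.443799
Compose boost 3: (0.217 + 0.443799)/(1 + 0.217×0.443799) = 0.660799/1.09630 = 0.6028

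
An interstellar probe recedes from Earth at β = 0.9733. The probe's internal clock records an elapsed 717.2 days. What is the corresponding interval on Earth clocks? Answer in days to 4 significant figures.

Δt ≈ 3125 days

γ = 1/√(1 − 0.9733²) = 4.35660
Time dilation: Δt = γτ₀ = 4.35660 × 717.2 days = 3125 days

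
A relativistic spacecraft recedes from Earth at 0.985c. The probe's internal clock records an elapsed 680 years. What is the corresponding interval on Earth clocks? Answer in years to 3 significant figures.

γ = 1/√(1 − 0.985²) = 5.7953
Time dilation: Δt = γτ₀ = 5.7953 × 680 years = 3940 years

Δt ≈ 3940 years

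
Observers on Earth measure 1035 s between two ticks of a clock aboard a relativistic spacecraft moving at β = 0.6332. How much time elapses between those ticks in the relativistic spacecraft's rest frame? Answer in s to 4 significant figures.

τ₀ ≈ 801.1 s

γ = 1/√(1 − 0.6332²) = 1.29201
Proper time: τ₀ = Δt/γ = 1035/1.29201 = 801.1 s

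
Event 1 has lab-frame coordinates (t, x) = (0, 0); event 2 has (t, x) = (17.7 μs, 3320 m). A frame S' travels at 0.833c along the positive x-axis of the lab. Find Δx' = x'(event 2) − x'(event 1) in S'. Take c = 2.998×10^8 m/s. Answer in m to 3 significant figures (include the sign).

γ = 1/√(1 − 0.833²) = 1.8074
Δx' = γ(Δx − vΔt) = 1.8074 × (3320 m − 0.833×(2.998×10^8 m/s)×17.7×10^-6 s)
= 1.8074 × (-1100.3 m) = -1990 m

Δx' ≈ -1990 m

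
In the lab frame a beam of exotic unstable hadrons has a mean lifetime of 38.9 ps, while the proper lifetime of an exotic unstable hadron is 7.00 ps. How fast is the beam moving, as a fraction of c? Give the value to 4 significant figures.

γ = Δt/τ₀ = 38.9/7.00 = 5.55714
β = √(1 − 1/γ²) = √(1 − 1/5.55714²) = 0.9837

β ≈ 0.9837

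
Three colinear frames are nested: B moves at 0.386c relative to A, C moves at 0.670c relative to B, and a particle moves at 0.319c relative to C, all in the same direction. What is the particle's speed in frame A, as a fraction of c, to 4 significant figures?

Compose boost 2: (0.670 + 0.386)/(1 + 0.670×0.386) = 1.056/1.25862 = 0.839014
Compose boost 3: (0.319 + 0.839014)/(1 + 0.319×0.839014) = 1.15801/1.26765 = 0.9135

u ≈ 0.9135c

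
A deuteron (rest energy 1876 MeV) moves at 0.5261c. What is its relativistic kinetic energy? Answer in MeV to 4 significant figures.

γ = 1/√(1 − 0.5261²) = 1.17589
K = (γ − 1)m₀c² = (1.17589 − 1) × 1876 MeV = 0.175886 × 1876 MeV = 330.0 MeV

K ≈ 330.0 MeV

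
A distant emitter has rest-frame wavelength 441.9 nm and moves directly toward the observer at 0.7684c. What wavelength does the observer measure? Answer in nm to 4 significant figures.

Relativistic Doppler: λ_obs = λ_src √((1−β)/(1+β))
= 441.9 × √(0.231600/1.76840) = 441.9 × 0.361892 = 159.9 nm

λ_obs ≈ 159.9 nm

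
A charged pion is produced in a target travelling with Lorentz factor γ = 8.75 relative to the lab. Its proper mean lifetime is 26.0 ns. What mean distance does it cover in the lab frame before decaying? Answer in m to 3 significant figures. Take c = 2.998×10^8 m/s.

d ≈ 67.8 m

β = √(1 − 1/γ²) = √(1 − 1/8.75²) = 0.99345
Dilated lifetime: Δt = γτ₀ = 8.75 × 26.0 ns = 227.50 ns
d = vΔt = 0.99345c × 227.50 ns = 2.9784×10^8 m/s × 2.2750×10^-7 s = 67.8 m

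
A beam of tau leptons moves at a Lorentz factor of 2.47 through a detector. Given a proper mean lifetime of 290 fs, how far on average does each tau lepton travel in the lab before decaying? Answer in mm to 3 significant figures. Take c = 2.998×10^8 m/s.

d ≈ 0.196 mm

β = √(1 − 1/γ²) = √(1 − 1/2.47²) = 0.91438
Dilated lifetime: Δt = γτ₀ = 2.47 × 290 fs = 716.30 fs
d = vΔt = 0.91438c × 716.30 fs = 2.7413×10^8 m/s × 7.1630×10^-13 s = 0.196 mm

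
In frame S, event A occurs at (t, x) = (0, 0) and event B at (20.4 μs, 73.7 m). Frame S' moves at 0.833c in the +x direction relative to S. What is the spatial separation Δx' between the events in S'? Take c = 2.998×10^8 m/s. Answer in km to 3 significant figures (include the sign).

γ = 1/√(1 − 0.833²) = 1.8074
Δx' = γ(Δx − vΔt) = 1.8074 × (73.7 m − 0.833×(2.998×10^8 m/s)×20.4×10^-6 s)
= 1.8074 × (-5020.9 m) = -9.07 km

Δx' ≈ -9.07 km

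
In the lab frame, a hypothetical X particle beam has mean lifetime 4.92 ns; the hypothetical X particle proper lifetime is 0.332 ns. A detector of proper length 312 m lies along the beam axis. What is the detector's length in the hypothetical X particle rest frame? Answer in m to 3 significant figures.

L ≈ 21.1 m

Time dilation ⇒ γ = Δt/τ₀ = 4.92/0.332 = 14.819
Length contraction: L = L₀/γ = 312/14.819 = 21.1 m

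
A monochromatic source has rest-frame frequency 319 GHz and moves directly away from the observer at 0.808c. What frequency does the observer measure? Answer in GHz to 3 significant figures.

Relativistic Doppler: f_obs = f_src √((1−β)/(1+β))
= 319 × √(0.19200/1.8080) = 319 × 0.32588 = 104 GHz

f_obs ≈ 104 GHz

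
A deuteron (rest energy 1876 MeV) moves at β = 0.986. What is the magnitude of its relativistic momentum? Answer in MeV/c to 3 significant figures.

γ = 1/√(1 − 0.986²) = 5.9972
p = γβm₀c = 5.9972 × 0.986 × 1876 MeV/c = 11100 MeV/c

p ≈ 11100 MeV/c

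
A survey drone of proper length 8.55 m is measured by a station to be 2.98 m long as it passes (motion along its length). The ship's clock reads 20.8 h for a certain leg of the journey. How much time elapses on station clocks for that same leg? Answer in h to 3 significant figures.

Length contraction ⇒ γ = L₀/L = 8.55/2.98 = 2.8691
Time dilation: Δt = γτ₀ = 2.8691 × 20.8 h = 59.7 h

Δt ≈ 59.7 h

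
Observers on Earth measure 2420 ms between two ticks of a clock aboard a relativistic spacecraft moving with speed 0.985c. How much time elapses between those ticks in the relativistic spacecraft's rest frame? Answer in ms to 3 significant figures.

γ = 1/√(1 − 0.985²) = 5.7953
Proper time: τ₀ = Δt/γ = 2420/5.7953 = 418 ms

τ₀ ≈ 418 ms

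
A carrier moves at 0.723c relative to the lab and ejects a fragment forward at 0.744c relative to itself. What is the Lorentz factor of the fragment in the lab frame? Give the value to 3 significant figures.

γ ≈ 3.33

u_lab = (0.744 + 0.723)/(1 + 0.744×0.723) = 1.467/1.53791 = 0.953891
γ = 1/√(1 − 0.953891²) = 3.33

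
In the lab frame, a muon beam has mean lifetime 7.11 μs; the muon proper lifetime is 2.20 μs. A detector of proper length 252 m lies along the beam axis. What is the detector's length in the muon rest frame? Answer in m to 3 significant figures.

Time dilation ⇒ γ = Δt/τ₀ = 7.11/2.20 = 3.2318
Length contraction: L = L₀/γ = 252/3.2318 = 78.0 m

L ≈ 78.0 m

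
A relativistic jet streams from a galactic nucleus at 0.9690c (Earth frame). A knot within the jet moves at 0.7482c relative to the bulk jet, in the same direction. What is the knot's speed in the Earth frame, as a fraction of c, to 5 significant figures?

u ≈ 0.99547c

Relativistic velocity addition: u = (u' + v)/(1 + u'v/c²)
= (0.7482 + 0.9690)/(1 + 0.7482×0.9690) = 1.7172/1.725006 = 0.99547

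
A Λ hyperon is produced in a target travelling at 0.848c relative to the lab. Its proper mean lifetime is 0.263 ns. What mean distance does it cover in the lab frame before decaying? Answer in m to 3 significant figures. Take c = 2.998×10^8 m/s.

γ = 1/√(1 − 0.848²) = 1.8868
Dilated lifetime: Δt = γτ₀ = 1.8868 × 0.263 ns = 0.49623 ns
d = vΔt = 0.848c × 0.49623 ns = 2.5423×10^8 m/s × 4.9623×10^-10 s = 0.126 m

d ≈ 0.126 m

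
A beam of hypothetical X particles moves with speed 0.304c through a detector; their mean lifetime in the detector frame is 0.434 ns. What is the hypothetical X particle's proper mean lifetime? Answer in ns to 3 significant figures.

τ₀ ≈ 0.413 ns

γ = 1/√(1 − 0.304²) = 1.0497
Proper time: τ₀ = Δt/γ = 0.434/1.0497 = 0.413 ns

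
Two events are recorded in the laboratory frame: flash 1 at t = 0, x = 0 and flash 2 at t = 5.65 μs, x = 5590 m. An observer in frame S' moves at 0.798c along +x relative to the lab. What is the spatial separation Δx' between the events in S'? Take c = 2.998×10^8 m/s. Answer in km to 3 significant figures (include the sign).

Δx' ≈ 7.03 km

γ = 1/√(1 − 0.798²) = 1.6593
Δx' = γ(Δx − vΔt) = 1.6593 × (5590 m − 0.798×(2.998×10^8 m/s)×5.65×10^-6 s)
= 1.6593 × (4238.3 m) = 7.03 km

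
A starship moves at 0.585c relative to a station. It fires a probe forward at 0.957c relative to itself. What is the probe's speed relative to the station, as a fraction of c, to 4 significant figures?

u ≈ 0.9886c

Relativistic velocity addition: u = (u' + v)/(1 + u'v/c²)
= (0.957 + 0.585)/(1 + 0.957×0.585) = 1.542/1.55984 = 0.9886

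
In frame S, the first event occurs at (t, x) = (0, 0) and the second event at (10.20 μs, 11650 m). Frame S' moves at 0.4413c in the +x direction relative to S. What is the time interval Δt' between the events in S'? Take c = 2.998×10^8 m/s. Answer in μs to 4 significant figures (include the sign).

Δt' ≈ -7.743 μs

γ = 1/√(1 − 0.4413²) = 1.11438
Δt' = γ(Δt − vΔx/c²) = 1.11438 × (10.20 μs − 0.4413×11650 m / (2.998×10^8 m/s))
= 1.11438 × (-6.94858 μs) = -7.743 μs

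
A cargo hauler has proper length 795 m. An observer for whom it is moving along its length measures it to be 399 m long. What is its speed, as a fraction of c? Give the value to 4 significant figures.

β ≈ 0.8649

γ = L₀/L = 795/399 = 1.99248
β = √(1 − 1/γ²) = 0.8649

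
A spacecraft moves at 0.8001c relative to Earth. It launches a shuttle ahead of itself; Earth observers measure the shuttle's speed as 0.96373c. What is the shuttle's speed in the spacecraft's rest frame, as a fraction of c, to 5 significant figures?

u' ≈ 0.71479c

Inverse velocity addition: u' = (u − v)/(1 − uv/c²)
= (0.96373 − 0.8001)/(1 − 0.96373×0.8001) = 0.16363/0.2289196 = 0.71479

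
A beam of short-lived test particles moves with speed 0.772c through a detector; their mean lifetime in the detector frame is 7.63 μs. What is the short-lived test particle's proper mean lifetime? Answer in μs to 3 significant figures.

γ = 1/√(1 − 0.772²) = 1.5733
Proper time: τ₀ = Δt/γ = 7.63/1.5733 = 4.85 μs

τ₀ ≈ 4.85 μs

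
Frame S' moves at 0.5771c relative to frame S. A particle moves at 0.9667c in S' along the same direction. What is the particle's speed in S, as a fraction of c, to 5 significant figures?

Relativistic velocity addition: u = (u' + v)/(1 + u'v/c²)
= (0.9667 + 0.5771)/(1 + 0.9667×0.5771) = 1.5438/1.557883 = 0.99096

u ≈ 0.99096c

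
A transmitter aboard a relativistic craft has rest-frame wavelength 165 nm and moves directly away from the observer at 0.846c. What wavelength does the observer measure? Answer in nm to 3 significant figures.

λ_obs ≈ 571 nm

Relativistic Doppler: λ_obs = λ_src √((1+β)/(1−β))
= 165 × √(1.8460/0.15400) = 165 × 3.4622 = 571 nm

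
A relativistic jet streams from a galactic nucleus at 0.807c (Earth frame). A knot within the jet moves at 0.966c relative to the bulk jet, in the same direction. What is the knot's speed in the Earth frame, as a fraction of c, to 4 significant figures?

u ≈ 0.9963c

Relativistic velocity addition: u = (u' + v)/(1 + u'v/c²)
= (0.966 + 0.807)/(1 + 0.966×0.807) = 1.773/1.77956 = 0.9963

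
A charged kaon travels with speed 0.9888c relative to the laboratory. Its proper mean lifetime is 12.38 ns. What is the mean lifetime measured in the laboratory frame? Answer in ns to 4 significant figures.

γ = 1/√(1 − 0.9888²) = 6.70032
Time dilation: Δt = γτ₀ = 6.70032 × 12.38 ns = 82.95 ns

Δt ≈ 82.95 ns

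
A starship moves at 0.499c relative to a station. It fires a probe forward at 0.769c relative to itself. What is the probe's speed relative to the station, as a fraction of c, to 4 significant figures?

u ≈ 0.9164c

Relativistic velocity addition: u = (u' + v)/(1 + u'v/c²)
= (0.769 + 0.499)/(1 + 0.769×0.499) = 1.268/1.38373 = 0.9164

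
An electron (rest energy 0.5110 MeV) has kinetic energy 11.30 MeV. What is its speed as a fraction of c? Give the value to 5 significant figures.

γ = 1 + K/(m₀c²) = 1 + 11.30/0.5110 = 23.11350
β = √(1 − 1/γ²) = 0.99906

β ≈ 0.99906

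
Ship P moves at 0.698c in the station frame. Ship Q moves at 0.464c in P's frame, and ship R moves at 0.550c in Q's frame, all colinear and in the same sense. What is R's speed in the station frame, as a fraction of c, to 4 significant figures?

u ≈ 0.9629c

Compose boost 2: (0.464 + 0.698)/(1 + 0.464×0.698) = 1.162/1.32387 = 0.877728
Compose boost 3: (0.550 + 0.877728)/(1 + 0.550×0.877728) = 1.42773/1.48275 = 0.9629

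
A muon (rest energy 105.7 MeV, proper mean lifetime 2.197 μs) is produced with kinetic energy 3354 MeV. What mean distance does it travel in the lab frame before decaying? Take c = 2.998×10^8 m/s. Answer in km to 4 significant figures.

γ = 1 + K/(m₀c²) = 1 + 3354/105.7 = 32.7313
β = √(1 − 1/γ²) = 0.999533
Dilated lifetime: γτ₀ = 32.7313 × 2.197 μs = 71.9107 μs
d = βc·γτ₀ = 0.999533 × (2.998×10^8 m/s) × 7.19107×10^-5 s = 21.55 km

d ≈ 21.55 km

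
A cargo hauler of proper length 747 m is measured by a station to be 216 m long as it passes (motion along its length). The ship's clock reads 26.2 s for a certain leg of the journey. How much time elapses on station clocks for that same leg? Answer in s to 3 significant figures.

Length contraction ⇒ γ = L₀/L = 747/216 = 3.4583
Time dilation: Δt = γτ₀ = 3.4583 × 26.2 s = 90.6 s

Δt ≈ 90.6 s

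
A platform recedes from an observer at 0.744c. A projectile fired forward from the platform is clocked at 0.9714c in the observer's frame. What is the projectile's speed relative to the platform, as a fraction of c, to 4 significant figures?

u' ≈ 0.8201c

Inverse velocity addition: u' = (u − v)/(1 − uv/c²)
= (0.9714 − 0.744)/(1 − 0.9714×0.744) = 0.2274/0.277278 = 0.8201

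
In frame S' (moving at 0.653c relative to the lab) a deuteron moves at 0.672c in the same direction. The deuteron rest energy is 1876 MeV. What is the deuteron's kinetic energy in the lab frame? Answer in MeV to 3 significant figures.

K ≈ 2940 MeV

u_lab = (0.672 + 0.653)/(1 + 0.672×0.653) = 0.920896
γ = 1/√(1 − 0.920896²) = 2.5654
K = (γ − 1)m₀c² = (2.5654 − 1) × 1876 = 1.5654 × 1876 = 2940 MeV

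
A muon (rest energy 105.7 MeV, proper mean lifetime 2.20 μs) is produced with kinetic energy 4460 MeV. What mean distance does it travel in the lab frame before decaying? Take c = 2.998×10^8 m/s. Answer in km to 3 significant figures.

γ = 1 + K/(m₀c²) = 1 + 4460/105.7 = 43.195
β = √(1 − 1/γ²) = 0.99973
Dilated lifetime: γτ₀ = 43.195 × 2.20 μs = 95.029 μs
d = βc·γτ₀ = 0.99973 × (2.998×10^8 m/s) × 9.5029×10^-5 s = 28.5 km

d ≈ 28.5 km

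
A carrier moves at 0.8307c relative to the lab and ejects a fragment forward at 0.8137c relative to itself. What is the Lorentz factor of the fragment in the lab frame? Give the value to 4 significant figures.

γ ≈ 5.179

u_lab = (0.8137 + 0.8307)/(1 + 0.8137×0.8307) = 1.6444/1.675941 = 0.9811804
γ = 1/√(1 − 0.9811804²) = 5.179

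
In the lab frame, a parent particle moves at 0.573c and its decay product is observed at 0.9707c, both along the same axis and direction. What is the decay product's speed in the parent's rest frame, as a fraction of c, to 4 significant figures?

u' ≈ 0.8961c

Inverse velocity addition: u' = (u − v)/(1 − uv/c²)
= (0.9707 − 0.573)/(1 − 0.9707×0.573) = 0.3977/0.443789 = 0.8961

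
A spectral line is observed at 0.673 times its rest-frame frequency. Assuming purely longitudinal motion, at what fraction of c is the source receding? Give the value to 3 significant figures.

f_obs/f_src = √((1−β)/(1+β)) = 0.673  ⇒  (1−β)/(1+β) = 0.45293
β = |1 − D²|/(1 + D²) = |1 − 0.45293|/(1 + 0.45293) = 0.377

β ≈ 0.377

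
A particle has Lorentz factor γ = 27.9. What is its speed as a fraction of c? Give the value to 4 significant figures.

β ≈ 0.9994

β = √(1 − 1/γ²) = √(1 − 1/27.9²) = √(0.998715) = 0.9994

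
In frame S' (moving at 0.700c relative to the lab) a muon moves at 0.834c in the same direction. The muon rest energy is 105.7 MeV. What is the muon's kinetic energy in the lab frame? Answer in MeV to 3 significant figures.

K ≈ 319 MeV

u_lab = (0.834 + 0.700)/(1 + 0.834×0.700) = 0.968557
γ = 1/√(1 − 0.968557²) = 4.0194
K = (γ − 1)m₀c² = (4.0194 − 1) × 105.7 = 3.0194 × 105.7 = 319 MeV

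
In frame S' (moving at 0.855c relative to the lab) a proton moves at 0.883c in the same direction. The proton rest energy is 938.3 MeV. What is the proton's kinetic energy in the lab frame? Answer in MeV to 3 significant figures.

u_lab = (0.883 + 0.855)/(1 + 0.883×0.855) = 0.990333
γ = 1/√(1 − 0.990333²) = 7.2093
K = (γ − 1)m₀c² = (7.2093 − 1) × 938.3 = 6.2093 × 938.3 = 5830 MeV

K ≈ 5830 MeV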